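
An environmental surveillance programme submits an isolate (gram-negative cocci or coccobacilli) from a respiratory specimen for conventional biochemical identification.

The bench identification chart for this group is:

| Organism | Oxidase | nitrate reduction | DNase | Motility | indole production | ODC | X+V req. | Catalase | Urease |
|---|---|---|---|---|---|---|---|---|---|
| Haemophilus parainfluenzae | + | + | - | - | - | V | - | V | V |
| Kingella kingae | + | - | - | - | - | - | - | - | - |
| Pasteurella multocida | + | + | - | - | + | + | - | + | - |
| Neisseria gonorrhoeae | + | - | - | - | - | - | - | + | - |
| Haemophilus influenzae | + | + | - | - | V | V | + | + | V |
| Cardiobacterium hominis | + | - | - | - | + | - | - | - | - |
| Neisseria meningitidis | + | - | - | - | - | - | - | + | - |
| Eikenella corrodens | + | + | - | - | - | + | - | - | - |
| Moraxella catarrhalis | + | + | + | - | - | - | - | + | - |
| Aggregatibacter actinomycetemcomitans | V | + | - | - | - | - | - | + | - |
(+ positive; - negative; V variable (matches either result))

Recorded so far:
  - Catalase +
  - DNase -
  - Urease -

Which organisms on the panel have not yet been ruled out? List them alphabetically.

Aggregatibacter actinomycetemcomitans, Haemophilus influenzae, Haemophilus parainfluenzae, Neisseria gonorrhoeae, Neisseria meningitidis, Pasteurella multocida

DNase -: excludes Moraxella catarrhalis — 9 left.
Catalase +: excludes Kingella kingae, Cardiobacterium hominis, Eikenella corrodens — 6 left.
Urease -: all 6 remaining candidates are consistent.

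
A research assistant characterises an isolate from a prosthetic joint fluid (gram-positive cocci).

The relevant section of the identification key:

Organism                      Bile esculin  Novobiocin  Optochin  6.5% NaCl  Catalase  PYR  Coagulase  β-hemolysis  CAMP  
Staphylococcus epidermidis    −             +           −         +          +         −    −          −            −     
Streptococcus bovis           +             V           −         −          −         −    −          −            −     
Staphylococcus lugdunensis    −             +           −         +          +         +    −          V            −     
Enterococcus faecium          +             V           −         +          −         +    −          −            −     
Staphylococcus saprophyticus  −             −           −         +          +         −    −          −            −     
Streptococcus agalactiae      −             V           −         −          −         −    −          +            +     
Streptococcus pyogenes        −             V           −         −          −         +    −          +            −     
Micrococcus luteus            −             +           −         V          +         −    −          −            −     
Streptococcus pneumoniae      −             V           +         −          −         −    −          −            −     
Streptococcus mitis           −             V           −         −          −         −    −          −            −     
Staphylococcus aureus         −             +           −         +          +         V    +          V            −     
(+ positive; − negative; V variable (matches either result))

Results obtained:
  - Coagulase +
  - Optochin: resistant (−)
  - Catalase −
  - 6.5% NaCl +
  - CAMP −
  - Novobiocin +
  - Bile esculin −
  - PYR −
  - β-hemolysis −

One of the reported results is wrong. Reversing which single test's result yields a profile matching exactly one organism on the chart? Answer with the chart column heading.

Catalase

As reported, no row in the chart matches all 9 reactions.
Reversing β-hemolysis → still no organism matches.
Reversing Coagulase → still no organism matches.
Reversing PYR → still no organism matches.
Reversing 6.5% NaCl → still no organism matches.
Reversing CAMP → still no organism matches.
Reversing Catalase (to +) → unique match: Staphylococcus aureus.
Reversing Novobiocin → still no organism matches.
Reversing Bile esculin → still no organism matches.
Reversing Optochin → still no organism matches.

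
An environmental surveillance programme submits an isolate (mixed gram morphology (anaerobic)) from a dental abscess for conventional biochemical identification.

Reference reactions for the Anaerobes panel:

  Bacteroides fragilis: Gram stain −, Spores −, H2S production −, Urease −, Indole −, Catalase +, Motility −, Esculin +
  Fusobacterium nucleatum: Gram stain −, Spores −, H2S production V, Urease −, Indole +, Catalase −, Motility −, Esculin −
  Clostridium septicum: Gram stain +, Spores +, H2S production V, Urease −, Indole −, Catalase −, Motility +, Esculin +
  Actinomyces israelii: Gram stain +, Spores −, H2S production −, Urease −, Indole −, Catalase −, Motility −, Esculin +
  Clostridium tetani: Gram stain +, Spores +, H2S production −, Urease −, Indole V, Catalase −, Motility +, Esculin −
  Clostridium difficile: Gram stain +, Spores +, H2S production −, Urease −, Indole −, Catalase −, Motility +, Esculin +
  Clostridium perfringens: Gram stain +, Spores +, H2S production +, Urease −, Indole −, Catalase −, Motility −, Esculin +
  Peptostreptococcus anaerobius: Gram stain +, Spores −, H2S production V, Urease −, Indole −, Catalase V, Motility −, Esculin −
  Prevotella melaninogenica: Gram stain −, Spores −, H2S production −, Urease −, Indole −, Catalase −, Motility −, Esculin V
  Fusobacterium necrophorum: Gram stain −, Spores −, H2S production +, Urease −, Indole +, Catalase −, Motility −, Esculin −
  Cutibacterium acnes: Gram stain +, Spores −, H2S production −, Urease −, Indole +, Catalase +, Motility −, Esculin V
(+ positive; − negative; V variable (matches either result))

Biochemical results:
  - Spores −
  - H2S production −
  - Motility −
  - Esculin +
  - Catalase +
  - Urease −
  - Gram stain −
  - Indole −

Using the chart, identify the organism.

Motility −: excludes Clostridium septicum, Clostridium tetani, Clostridium difficile — 8 left.
Indole −: excludes Fusobacterium nucleatum, Fusobacterium necrophorum, Cutibacterium acnes — 5 left.
Esculin +: excludes Peptostreptococcus anaerobius — 4 left.
Catalase +: excludes Actinomyces israelii, Clostridium perfringens, Prevotella melaninogenica — 1 left.
Spores −: the one remaining candidate is consistent.
Urease −: the one remaining candidate is consistent.
H2S production −: the one remaining candidate is consistent.
Gram stain −: the one remaining candidate is consistent.

Bacteroides fragilis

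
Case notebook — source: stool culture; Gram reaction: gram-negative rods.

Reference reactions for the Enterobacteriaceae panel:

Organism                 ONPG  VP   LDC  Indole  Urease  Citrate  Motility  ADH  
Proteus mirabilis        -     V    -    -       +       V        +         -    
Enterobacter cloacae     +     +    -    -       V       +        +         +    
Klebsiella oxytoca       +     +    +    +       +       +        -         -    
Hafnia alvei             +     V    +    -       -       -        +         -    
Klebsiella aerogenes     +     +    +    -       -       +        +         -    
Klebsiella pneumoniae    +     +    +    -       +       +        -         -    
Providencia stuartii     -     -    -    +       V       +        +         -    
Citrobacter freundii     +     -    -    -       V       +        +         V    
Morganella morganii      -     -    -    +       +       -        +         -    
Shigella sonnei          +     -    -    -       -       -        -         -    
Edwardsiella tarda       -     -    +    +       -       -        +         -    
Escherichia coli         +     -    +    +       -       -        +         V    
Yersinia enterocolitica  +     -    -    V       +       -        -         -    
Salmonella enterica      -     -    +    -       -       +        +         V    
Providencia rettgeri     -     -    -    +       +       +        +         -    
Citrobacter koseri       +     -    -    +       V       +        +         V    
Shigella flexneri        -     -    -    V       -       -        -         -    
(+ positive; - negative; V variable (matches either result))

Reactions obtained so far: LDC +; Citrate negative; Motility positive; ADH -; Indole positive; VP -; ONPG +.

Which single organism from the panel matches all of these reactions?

Escherichia coli

Indole +: excludes 8 organisms — 9 left.
Citrate -: excludes Klebsiella oxytoca, Providencia stuartii, Providencia rettgeri, Citrobacter koseri — 5 left.
LDC +: excludes Morganella morganii, Yersinia enterocolitica, Shigella flexneri — 2 left.
ADH -: all 2 remaining candidates are consistent.
ONPG +: excludes Edwardsiella tarda — 1 left.
VP -: the one remaining candidate is consistent.
Motility +: the one remaining candidate is consistent.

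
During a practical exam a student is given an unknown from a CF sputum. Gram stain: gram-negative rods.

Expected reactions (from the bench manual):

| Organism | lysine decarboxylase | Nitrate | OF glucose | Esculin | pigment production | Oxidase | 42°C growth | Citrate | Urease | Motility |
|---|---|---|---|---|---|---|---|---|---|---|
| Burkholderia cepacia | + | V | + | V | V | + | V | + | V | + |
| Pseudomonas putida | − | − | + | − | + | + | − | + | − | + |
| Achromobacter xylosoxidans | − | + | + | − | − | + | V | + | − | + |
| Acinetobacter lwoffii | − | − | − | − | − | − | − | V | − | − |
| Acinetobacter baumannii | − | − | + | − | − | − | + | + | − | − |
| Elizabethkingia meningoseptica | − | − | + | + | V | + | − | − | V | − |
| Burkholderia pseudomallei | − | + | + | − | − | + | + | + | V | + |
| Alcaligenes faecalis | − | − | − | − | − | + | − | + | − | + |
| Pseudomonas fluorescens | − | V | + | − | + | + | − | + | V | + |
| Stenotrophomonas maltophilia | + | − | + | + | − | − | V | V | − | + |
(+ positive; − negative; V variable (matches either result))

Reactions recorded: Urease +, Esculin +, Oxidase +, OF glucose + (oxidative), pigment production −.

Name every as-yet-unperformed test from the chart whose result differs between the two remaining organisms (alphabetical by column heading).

pigment production −: excludes Pseudomonas putida, Pseudomonas fluorescens — 8 left.
OF glucose +: excludes Acinetobacter lwoffii, Alcaligenes faecalis — 6 left.
Urease +: excludes Achromobacter xylosoxidans, Acinetobacter baumannii, Stenotrophomonas maltophilia — 3 left.
Oxidase +: all 3 remaining candidates are consistent.
Esculin +: excludes Burkholderia pseudomallei — 2 left.
Two candidates remain: Burkholderia cepacia and Elizabethkingia meningoseptica.
  lysine decarboxylase: Burkholderia cepacia +, Elizabethkingia meningoseptica − — discriminates.
  Nitrate: V vs − — variable for at least one, does not separate.
  42°C growth: V vs − — variable for at least one, does not separate.
  Citrate: Burkholderia cepacia +, Elizabethkingia meningoseptica − — discriminates.
  Motility: Burkholderia cepacia +, Elizabethkingia meningoseptica − — discriminates.

Citrate, lysine decarboxylase, Motility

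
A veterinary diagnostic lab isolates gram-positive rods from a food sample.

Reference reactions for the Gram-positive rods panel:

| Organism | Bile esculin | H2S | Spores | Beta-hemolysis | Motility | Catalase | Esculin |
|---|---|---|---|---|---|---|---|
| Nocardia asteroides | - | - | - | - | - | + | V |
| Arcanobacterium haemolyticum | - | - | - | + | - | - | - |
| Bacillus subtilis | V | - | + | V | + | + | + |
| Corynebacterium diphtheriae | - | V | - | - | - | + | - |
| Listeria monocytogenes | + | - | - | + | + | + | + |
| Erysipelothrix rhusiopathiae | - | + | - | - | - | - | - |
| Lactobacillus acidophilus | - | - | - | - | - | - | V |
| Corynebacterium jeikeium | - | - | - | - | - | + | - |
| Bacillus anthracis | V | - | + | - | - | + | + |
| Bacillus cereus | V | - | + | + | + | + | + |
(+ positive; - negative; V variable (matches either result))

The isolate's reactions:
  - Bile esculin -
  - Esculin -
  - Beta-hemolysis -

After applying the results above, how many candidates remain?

5

Bile esculin -: excludes Listeria monocytogenes — 9 left.
Esculin -: excludes Bacillus subtilis, Bacillus anthracis, Bacillus cereus — 6 left.
Beta-hemolysis -: excludes Arcanobacterium haemolyticum — 5 left.
Still consistent: Corynebacterium diphtheriae, Corynebacterium jeikeium, Erysipelothrix rhusiopathiae, Lactobacillus acidophilus, Nocardia asteroides.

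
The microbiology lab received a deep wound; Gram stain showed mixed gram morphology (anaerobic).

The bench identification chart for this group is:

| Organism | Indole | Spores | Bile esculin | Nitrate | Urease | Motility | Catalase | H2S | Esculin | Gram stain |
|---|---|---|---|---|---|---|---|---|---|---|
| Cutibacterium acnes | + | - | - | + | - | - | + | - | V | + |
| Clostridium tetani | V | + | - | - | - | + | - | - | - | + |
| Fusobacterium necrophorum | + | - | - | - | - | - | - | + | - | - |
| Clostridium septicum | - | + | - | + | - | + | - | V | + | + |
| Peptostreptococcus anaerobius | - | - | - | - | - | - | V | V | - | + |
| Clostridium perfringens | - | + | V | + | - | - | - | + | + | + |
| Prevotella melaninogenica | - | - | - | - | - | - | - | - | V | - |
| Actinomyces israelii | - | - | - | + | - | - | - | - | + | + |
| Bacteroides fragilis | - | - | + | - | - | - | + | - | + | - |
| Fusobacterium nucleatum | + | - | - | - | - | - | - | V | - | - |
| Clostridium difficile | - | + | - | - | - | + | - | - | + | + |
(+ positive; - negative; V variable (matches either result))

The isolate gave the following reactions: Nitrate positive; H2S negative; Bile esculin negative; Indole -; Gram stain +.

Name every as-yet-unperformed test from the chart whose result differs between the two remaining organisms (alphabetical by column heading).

Gram stain +: excludes Fusobacterium necrophorum, Prevotella melaninogenica, Bacteroides fragilis, Fusobacterium nucleatum — 7 left.
Bile esculin -: all 7 remaining candidates are consistent.
Nitrate +: excludes Clostridium tetani, Peptostreptococcus anaerobius, Clostridium difficile — 4 left.
Indole -: excludes Cutibacterium acnes — 3 left.
H2S -: excludes Clostridium perfringens — 2 left.
Two candidates remain: Actinomyces israelii and Clostridium septicum.
  Spores: Actinomyces israelii -, Clostridium septicum + — discriminates.
  Urease: - vs - — same for both, does not separate.
  Motility: Actinomyces israelii -, Clostridium septicum + — discriminates.
  Catalase: - vs - — same for both, does not separate.
  Esculin: + vs + — same for both, does not separate.

Motility, Spores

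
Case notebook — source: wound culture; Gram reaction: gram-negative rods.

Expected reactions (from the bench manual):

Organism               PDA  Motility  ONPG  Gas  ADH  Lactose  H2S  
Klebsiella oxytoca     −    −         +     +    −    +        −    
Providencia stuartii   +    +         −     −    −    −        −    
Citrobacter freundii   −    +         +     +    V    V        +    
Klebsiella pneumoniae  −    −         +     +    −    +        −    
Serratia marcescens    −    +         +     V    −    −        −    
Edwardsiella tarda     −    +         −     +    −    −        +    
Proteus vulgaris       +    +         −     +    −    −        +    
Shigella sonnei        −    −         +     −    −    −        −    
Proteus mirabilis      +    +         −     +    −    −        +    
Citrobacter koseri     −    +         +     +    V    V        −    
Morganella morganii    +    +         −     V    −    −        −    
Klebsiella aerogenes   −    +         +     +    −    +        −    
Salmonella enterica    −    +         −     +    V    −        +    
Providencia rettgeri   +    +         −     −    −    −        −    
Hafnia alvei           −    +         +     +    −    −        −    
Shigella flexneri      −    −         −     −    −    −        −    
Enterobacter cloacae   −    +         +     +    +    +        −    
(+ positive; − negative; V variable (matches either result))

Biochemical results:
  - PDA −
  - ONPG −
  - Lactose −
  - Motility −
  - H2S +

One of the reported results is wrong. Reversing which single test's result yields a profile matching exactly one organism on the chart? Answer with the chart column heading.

As reported, no row in the chart matches all 5 reactions.
Reversing PDA → still no organism matches.
Reversing H2S (to −) → unique match: Shigella flexneri.
Reversing Motility → 2 organisms match (not unique).
Reversing ONPG → still no organism matches.
Reversing Lactose → still no organism matches.

H2S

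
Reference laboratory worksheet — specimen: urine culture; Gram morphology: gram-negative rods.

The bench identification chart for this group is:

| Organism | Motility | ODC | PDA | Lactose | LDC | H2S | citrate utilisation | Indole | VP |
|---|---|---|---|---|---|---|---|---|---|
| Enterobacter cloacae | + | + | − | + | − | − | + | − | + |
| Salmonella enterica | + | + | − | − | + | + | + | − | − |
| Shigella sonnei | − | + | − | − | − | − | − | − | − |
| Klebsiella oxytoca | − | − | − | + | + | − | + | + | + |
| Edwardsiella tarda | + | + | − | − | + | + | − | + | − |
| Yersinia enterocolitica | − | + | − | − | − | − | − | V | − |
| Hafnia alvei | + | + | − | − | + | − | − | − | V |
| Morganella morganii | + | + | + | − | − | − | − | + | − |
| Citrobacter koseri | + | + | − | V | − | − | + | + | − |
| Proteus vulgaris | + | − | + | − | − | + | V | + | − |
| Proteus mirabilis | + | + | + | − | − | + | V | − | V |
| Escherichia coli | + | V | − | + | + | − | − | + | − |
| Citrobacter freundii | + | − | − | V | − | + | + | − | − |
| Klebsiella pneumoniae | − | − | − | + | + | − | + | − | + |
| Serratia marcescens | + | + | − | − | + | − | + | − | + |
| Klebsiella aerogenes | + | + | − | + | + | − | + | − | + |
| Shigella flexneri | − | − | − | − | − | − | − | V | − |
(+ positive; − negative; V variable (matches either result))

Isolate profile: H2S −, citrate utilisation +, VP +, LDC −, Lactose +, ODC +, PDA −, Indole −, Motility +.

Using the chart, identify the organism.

VP +: excludes 10 organisms — 7 left.
citrate utilisation +: excludes Hafnia alvei — 6 left.
LDC −: excludes Klebsiella oxytoca, Klebsiella pneumoniae, Serratia marcescens, Klebsiella aerogenes — 2 left.
Indole −: all 2 remaining candidates are consistent.
Lactose +: excludes Proteus mirabilis — 1 left.
H2S −: the one remaining candidate is consistent.
Motility +: the one remaining candidate is consistent.
PDA −: the one remaining candidate is consistent.
ODC +: the one remaining candidate is consistent.

Enterobacter cloacae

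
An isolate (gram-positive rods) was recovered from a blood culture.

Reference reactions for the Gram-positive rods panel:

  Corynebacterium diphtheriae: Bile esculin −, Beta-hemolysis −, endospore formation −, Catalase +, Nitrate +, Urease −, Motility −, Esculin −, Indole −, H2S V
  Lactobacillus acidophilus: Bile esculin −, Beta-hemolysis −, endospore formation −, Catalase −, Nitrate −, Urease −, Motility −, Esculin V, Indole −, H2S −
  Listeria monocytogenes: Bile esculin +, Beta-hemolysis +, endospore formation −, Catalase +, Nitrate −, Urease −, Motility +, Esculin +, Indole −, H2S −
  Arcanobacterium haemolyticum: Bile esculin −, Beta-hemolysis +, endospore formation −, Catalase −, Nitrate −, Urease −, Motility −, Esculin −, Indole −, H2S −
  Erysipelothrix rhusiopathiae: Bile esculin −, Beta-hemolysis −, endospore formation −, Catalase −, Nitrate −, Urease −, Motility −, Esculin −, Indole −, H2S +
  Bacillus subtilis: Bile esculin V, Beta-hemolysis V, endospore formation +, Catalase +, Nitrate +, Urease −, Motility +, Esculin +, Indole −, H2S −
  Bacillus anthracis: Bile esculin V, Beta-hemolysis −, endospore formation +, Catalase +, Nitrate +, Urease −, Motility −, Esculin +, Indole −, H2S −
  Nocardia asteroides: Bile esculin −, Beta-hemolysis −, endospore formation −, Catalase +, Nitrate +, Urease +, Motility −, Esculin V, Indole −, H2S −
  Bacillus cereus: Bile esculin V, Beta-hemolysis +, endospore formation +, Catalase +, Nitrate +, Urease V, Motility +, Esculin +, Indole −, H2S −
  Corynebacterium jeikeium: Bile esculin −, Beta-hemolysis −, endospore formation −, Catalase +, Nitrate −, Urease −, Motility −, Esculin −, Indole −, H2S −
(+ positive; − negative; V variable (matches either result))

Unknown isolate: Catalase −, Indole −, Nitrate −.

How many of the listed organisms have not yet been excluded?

Catalase −: excludes 7 organisms — 3 left.
Nitrate −: all 3 remaining candidates are consistent.
Indole −: all 3 remaining candidates are consistent.
Still consistent: Arcanobacterium haemolyticum, Erysipelothrix rhusiopathiae, Lactobacillus acidophilus.

3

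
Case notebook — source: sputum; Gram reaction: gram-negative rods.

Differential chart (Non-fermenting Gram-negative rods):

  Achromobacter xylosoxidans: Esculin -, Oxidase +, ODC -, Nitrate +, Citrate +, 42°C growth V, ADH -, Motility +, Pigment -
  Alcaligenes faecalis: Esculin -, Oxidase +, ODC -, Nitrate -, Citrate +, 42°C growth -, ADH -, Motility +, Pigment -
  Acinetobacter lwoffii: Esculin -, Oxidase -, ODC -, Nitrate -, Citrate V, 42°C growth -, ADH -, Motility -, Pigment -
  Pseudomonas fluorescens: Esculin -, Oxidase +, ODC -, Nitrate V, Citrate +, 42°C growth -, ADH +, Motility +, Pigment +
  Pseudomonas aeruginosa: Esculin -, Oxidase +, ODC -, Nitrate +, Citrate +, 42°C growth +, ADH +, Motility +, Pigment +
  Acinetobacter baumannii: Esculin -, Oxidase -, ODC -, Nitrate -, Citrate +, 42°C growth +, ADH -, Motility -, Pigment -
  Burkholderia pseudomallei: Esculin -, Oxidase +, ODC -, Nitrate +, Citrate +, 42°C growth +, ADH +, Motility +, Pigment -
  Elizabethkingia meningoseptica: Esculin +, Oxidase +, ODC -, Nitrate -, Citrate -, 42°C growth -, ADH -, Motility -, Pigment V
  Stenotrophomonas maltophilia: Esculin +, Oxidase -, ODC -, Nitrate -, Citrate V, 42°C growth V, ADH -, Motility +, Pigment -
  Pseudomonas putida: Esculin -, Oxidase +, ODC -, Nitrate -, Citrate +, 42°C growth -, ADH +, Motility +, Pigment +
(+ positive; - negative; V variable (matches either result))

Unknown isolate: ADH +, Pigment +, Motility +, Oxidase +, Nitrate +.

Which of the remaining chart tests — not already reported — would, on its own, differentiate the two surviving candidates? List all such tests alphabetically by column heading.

42°C growth

Pigment +: excludes 6 organisms — 4 left.
ADH +: excludes Elizabethkingia meningoseptica — 3 left.
Motility +: all 3 remaining candidates are consistent.
Oxidase +: all 3 remaining candidates are consistent.
Nitrate +: excludes Pseudomonas putida — 2 left.
Two candidates remain: Pseudomonas aeruginosa and Pseudomonas fluorescens.
  Esculin: - vs - — same for both, does not separate.
  ODC: - vs - — same for both, does not separate.
  Citrate: + vs + — same for both, does not separate.
  42°C growth: Pseudomonas aeruginosa +, Pseudomonas fluorescens - — discriminates.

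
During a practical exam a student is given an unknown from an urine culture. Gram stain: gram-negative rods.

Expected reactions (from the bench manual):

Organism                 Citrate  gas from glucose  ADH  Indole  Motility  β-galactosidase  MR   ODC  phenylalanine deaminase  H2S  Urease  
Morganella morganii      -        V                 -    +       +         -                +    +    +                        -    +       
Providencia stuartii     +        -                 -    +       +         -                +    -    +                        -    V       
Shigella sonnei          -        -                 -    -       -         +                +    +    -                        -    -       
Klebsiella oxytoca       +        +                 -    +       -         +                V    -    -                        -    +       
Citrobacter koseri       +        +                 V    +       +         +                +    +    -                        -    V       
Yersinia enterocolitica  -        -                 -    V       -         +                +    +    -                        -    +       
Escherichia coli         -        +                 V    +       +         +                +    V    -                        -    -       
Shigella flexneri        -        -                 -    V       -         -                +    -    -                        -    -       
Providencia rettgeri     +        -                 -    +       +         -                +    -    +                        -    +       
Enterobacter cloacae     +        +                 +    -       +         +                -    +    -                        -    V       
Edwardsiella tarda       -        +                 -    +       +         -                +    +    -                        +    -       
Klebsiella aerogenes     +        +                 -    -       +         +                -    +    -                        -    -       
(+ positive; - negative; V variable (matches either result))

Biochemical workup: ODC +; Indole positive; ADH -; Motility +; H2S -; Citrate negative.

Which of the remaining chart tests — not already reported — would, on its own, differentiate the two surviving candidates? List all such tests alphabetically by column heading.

phenylalanine deaminase, Urease, β-galactosidase

Indole +: excludes Shigella sonnei, Enterobacter cloacae, Klebsiella aerogenes — 9 left.
Motility +: excludes Klebsiella oxytoca, Yersinia enterocolitica, Shigella flexneri — 6 left.
ODC +: excludes Providencia stuartii, Providencia rettgeri — 4 left.
H2S -: excludes Edwardsiella tarda — 3 left.
ADH -: all 3 remaining candidates are consistent.
Citrate -: excludes Citrobacter koseri — 2 left.
Two candidates remain: Escherichia coli and Morganella morganii.
  gas from glucose: + vs V — variable for at least one, does not separate.
  β-galactosidase: Escherichia coli +, Morganella morganii - — discriminates.
  MR: + vs + — same for both, does not separate.
  phenylalanine deaminase: Escherichia coli -, Morganella morganii + — discriminates.
  Urease: Escherichia coli -, Morganella morganii + — discriminates.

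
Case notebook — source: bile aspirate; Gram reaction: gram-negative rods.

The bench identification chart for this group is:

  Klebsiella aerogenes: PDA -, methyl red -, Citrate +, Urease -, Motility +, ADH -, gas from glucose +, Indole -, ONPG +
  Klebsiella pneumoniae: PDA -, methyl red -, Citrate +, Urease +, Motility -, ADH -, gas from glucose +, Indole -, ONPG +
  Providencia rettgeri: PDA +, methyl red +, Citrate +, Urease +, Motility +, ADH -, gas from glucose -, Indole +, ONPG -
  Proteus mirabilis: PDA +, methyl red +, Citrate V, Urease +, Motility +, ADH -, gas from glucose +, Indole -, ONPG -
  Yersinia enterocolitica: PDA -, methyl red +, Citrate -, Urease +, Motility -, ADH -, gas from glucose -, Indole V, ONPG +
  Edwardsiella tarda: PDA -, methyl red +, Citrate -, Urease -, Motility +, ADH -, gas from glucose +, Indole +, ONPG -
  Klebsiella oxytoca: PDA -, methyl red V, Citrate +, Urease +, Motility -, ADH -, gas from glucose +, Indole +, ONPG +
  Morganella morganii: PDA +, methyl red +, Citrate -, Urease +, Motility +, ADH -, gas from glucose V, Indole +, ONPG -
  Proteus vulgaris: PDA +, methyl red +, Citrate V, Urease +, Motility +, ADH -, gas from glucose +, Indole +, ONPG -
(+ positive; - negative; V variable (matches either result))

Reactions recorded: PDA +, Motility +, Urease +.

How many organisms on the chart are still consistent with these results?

4

Urease +: excludes Klebsiella aerogenes, Edwardsiella tarda — 7 left.
PDA +: excludes Klebsiella pneumoniae, Yersinia enterocolitica, Klebsiella oxytoca — 4 left.
Motility +: all 4 remaining candidates are consistent.
Still consistent: Morganella morganii, Proteus mirabilis, Proteus vulgaris, Providencia rettgeri.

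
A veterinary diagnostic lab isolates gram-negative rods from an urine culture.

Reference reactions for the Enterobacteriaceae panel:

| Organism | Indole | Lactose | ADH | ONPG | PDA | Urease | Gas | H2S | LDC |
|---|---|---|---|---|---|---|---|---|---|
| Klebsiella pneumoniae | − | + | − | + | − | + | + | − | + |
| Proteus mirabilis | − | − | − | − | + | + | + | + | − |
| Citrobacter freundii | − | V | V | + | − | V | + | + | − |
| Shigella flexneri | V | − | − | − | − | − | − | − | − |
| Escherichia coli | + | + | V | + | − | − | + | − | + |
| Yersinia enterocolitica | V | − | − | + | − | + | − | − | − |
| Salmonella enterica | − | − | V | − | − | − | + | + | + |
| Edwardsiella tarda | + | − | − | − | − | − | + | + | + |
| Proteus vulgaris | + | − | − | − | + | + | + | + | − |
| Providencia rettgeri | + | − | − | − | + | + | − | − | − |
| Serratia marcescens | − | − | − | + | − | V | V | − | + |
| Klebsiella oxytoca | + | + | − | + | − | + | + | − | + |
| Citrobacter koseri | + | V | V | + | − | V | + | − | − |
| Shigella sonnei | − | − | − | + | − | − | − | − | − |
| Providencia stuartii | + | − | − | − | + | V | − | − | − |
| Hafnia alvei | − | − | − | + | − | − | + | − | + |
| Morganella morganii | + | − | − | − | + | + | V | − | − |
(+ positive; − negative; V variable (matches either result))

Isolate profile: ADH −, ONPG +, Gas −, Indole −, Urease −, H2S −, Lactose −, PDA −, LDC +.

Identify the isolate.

Gas −: excludes 10 organisms — 7 left.
ADH −: all 7 remaining candidates are consistent.
Urease −: excludes Yersinia enterocolitica, Providencia rettgeri, Morganella morganii — 4 left.
Indole −: excludes Providencia stuartii — 3 left.
Lactose −: all 3 remaining candidates are consistent.
H2S −: all 3 remaining candidates are consistent.
PDA −: all 3 remaining candidates are consistent.
LDC +: excludes Shigella flexneri, Shigella sonnei — 1 left.
ONPG +: the one remaining candidate is consistent.

Serratia marcescens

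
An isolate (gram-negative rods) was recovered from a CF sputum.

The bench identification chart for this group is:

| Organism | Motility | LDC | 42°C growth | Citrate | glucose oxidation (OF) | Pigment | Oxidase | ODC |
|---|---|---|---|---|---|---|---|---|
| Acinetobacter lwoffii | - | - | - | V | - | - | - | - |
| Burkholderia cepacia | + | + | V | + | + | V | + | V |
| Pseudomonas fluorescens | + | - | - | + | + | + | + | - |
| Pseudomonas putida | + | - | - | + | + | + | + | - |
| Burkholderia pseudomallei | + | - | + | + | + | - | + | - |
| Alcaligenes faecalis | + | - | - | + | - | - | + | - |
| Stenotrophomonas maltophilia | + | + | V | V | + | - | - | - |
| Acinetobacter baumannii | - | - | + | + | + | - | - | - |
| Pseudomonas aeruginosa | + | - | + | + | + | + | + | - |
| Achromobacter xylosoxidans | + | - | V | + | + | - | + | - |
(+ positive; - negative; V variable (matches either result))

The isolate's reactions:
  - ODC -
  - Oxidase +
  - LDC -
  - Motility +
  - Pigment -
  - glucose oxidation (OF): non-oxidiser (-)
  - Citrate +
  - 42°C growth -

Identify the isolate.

Oxidase +: excludes Acinetobacter lwoffii, Stenotrophomonas maltophilia, Acinetobacter baumannii — 7 left.
glucose oxidation (OF) -: excludes 6 organisms — 1 left.
ODC -: the one remaining candidate is consistent.
42°C growth -: the one remaining candidate is consistent.
Citrate +: the one remaining candidate is consistent.
LDC -: the one remaining candidate is consistent.
Motility +: the one remaining candidate is consistent.
Pigment -: the one remaining candidate is consistent.

Alcaligenes faecalis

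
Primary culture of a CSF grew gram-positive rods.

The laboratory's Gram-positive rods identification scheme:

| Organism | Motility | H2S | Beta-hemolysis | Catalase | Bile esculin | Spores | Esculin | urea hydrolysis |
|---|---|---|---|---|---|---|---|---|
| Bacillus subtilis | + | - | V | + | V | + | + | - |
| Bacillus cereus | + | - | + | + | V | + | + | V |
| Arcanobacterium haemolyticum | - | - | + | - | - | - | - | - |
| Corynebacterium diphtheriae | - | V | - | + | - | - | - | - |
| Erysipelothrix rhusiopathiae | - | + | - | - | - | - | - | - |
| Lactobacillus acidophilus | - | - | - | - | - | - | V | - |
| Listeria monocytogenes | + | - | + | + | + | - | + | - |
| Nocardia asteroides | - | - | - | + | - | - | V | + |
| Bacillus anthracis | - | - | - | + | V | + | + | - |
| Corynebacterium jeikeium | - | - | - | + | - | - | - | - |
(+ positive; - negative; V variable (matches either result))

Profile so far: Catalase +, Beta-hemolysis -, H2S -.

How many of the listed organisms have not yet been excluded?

Catalase +: excludes Arcanobacterium haemolyticum, Erysipelothrix rhusiopathiae, Lactobacillus acidophilus — 7 left.
H2S -: all 7 remaining candidates are consistent.
Beta-hemolysis -: excludes Bacillus cereus, Listeria monocytogenes — 5 left.
Still consistent: Bacillus anthracis, Bacillus subtilis, Corynebacterium diphtheriae, Corynebacterium jeikeium, Nocardia asteroides.

5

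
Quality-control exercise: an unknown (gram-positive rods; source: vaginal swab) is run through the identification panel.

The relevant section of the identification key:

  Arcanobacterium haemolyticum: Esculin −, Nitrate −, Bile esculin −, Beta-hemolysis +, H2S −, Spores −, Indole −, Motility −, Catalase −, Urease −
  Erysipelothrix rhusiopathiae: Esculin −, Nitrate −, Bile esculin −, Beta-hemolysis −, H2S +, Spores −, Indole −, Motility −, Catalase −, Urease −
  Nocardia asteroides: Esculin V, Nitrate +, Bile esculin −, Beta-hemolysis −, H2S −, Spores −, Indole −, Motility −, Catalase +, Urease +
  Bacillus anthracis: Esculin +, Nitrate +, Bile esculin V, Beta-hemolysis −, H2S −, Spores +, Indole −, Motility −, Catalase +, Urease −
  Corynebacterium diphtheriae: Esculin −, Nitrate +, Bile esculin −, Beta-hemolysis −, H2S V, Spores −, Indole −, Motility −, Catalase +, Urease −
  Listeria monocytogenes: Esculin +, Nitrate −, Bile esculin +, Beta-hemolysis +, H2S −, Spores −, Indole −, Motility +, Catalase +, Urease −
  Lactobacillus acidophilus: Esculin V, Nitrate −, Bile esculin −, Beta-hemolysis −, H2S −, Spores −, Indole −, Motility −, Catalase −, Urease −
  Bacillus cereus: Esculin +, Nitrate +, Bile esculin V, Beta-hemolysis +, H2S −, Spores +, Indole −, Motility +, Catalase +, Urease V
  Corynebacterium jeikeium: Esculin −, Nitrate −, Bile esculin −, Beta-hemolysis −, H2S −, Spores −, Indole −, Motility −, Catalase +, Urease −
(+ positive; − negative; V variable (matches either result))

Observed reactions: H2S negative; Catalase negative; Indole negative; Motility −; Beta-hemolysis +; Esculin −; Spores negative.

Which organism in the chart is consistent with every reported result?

Arcanobacterium haemolyticum

Indole −: all 9 remaining candidates are consistent.
Beta-hemolysis +: excludes 6 organisms — 3 left.
Motility −: excludes Listeria monocytogenes, Bacillus cereus — 1 left.
Catalase −: the one remaining candidate is consistent.
Esculin −: the one remaining candidate is consistent.
H2S −: the one remaining candidate is consistent.
Spores −: the one remaining candidate is consistent.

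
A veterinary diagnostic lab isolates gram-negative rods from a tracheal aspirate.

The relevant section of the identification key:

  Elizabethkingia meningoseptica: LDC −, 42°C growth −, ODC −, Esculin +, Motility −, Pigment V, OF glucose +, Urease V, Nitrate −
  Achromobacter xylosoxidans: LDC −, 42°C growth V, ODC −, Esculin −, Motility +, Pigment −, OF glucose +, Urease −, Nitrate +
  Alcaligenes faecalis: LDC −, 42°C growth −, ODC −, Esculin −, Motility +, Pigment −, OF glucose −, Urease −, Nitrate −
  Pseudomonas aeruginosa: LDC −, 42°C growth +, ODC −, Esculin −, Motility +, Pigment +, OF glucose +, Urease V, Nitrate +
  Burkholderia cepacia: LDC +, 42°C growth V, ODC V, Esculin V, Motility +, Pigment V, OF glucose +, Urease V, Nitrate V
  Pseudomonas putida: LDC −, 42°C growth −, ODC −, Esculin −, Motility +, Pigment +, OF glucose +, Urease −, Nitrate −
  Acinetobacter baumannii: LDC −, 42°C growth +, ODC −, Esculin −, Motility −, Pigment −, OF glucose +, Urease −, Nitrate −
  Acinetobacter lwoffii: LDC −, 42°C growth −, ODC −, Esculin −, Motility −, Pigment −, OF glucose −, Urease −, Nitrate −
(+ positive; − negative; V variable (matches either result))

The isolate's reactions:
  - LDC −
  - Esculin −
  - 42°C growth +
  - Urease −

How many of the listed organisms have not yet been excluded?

3

Urease −: all 8 remaining candidates are consistent.
42°C growth +: excludes Elizabethkingia meningoseptica, Alcaligenes faecalis, Pseudomonas putida, Acinetobacter lwoffii — 4 left.
Esculin −: all 4 remaining candidates are consistent.
LDC −: excludes Burkholderia cepacia — 3 left.
Still consistent: Achromobacter xylosoxidans, Acinetobacter baumannii, Pseudomonas aeruginosa.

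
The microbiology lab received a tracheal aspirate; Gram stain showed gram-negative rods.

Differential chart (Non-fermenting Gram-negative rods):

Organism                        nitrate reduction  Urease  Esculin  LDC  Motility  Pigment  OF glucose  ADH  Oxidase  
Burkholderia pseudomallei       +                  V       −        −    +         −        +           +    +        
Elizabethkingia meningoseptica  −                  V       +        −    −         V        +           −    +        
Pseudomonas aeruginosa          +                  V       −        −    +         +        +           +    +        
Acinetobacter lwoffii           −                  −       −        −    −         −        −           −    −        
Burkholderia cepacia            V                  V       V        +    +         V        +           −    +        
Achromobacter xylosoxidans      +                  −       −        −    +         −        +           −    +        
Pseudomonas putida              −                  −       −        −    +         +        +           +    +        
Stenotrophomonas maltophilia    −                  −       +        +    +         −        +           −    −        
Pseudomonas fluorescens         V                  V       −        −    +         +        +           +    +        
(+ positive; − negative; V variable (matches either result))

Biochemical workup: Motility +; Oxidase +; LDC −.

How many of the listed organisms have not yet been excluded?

Motility +: excludes Elizabethkingia meningoseptica, Acinetobacter lwoffii — 7 left.
LDC −: excludes Burkholderia cepacia, Stenotrophomonas maltophilia — 5 left.
Oxidase +: all 5 remaining candidates are consistent.
Still consistent: Achromobacter xylosoxidans, Burkholderia pseudomallei, Pseudomonas aeruginosa, Pseudomonas fluorescens, Pseudomonas putida.

5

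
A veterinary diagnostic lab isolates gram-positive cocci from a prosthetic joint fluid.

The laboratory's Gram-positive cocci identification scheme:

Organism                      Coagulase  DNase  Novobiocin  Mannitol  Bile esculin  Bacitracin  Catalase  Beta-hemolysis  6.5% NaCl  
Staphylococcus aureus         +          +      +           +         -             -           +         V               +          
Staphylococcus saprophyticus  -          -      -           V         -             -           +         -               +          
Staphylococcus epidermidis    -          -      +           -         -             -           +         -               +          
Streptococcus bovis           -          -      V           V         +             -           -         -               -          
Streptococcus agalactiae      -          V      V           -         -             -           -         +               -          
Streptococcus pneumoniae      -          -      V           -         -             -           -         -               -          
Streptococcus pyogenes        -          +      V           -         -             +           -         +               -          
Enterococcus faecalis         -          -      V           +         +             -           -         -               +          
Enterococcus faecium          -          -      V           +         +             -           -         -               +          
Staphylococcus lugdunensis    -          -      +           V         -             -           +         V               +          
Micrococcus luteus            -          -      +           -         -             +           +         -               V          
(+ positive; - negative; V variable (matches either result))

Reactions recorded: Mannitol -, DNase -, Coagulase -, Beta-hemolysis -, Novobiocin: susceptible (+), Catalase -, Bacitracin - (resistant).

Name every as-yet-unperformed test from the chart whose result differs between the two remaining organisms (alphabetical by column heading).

Bile esculin

Novobiocin +: excludes Staphylococcus saprophyticus — 10 left.
Bacitracin -: excludes Streptococcus pyogenes, Micrococcus luteus — 8 left.
Beta-hemolysis -: excludes Streptococcus agalactiae — 7 left.
Coagulase -: excludes Staphylococcus aureus — 6 left.
Mannitol -: excludes Enterococcus faecalis, Enterococcus faecium — 4 left.
DNase -: all 4 remaining candidates are consistent.
Catalase -: excludes Staphylococcus epidermidis, Staphylococcus lugdunensis — 2 left.
Two candidates remain: Streptococcus bovis and Streptococcus pneumoniae.
  Bile esculin: Streptococcus bovis +, Streptococcus pneumoniae - — discriminates.
  6.5% NaCl: - vs - — same for both, does not separate.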